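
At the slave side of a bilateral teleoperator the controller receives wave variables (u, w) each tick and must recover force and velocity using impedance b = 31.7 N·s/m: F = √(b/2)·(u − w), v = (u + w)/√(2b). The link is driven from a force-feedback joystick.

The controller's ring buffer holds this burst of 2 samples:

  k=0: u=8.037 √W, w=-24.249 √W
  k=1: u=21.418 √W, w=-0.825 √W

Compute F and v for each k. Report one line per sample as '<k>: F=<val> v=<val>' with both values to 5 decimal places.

k=0: u−w=32.28600, u+w=-16.21200; √(b/2)=3.98121, √(2b)=7.96241; F=3.98121×32.286=128.53721, v=-16.21200/7.96241=-2.03607
k=1: u−w=22.24300, u+w=20.59300; √(b/2)=3.98121, √(2b)=7.96241; F=3.98121×22.243=88.55396, v=20.59300/7.96241=2.58628

0: F=128.53721 v=-2.03607
1: F=88.55396 v=2.58628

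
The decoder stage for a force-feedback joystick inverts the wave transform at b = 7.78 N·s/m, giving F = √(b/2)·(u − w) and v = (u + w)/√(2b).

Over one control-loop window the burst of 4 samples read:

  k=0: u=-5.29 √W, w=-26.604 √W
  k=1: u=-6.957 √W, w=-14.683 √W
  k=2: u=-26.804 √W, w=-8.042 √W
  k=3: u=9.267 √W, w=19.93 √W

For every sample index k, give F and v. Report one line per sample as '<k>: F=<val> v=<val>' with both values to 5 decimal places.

0: F=42.03778 v=-8.08545
1: F=15.23805 v=-5.48596
2: F=-37.00445 v=-8.83381
3: F=-21.03072 v=7.40173

k=0: u−w=21.31400, u+w=-31.89400; √(b/2)=1.97231, √(2b)=3.94462; F=1.97231×21.314=42.03778, v=-31.89400/3.94462=-8.08545
k=1: u−w=7.72600, u+w=-21.64000; √(b/2)=1.97231, √(2b)=3.94462; F=1.97231×7.726=15.23805, v=-21.64000/3.94462=-5.48596
k=2: u−w=-18.76200, u+w=-34.84600; √(b/2)=1.97231, √(2b)=3.94462; F=1.97231×(-18.762)=-37.00445, v=-34.84600/3.94462=-8.83381
k=3: u−w=-10.66300, u+w=29.19700; √(b/2)=1.97231, √(2b)=3.94462; F=1.97231×(-10.663)=-21.03072, v=29.19700/3.94462=7.40173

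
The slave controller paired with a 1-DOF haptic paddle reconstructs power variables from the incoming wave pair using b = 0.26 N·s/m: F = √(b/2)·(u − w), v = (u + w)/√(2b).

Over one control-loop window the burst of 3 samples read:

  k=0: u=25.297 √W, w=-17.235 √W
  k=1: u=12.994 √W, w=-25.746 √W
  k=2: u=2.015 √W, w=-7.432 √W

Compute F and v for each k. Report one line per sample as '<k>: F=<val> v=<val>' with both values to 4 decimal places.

0: F=15.3351 v=11.1800
1: F=13.9679 v=-17.6838
2: F=3.4062 v=-7.5120

k=0: u−w=42.5320, u+w=8.0620; √(b/2)=0.3606, √(2b)=0.7211; F=0.3606×42.532=15.3351, v=8.0620/0.7211=11.1800
k=1: u−w=38.7400, u+w=-12.7520; √(b/2)=0.3606, √(2b)=0.7211; F=0.3606×38.74=13.9679, v=-12.7520/0.7211=-17.6838
k=2: u−w=9.4470, u+w=-5.4170; √(b/2)=0.3606, √(2b)=0.7211; F=0.3606×9.447=3.4062, v=-5.4170/0.7211=-7.5120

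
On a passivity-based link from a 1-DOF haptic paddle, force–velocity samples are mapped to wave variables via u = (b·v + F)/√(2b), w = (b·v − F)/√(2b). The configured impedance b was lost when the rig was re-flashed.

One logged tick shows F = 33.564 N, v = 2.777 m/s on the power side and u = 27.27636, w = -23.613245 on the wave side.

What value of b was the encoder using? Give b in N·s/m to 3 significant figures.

u + w = 3.663115;  u + w = √(2b)·v, so √(2b) = 3.663115/2.777 = 1.319091.
b = (√(2b))²/2 = 1.740000/2 = 0.870000.
(Check via u − w = 2F/√(2b): u − w = 50.889605, 2F/√(2b) = 50.889600.)

b = 0.87 N·s/m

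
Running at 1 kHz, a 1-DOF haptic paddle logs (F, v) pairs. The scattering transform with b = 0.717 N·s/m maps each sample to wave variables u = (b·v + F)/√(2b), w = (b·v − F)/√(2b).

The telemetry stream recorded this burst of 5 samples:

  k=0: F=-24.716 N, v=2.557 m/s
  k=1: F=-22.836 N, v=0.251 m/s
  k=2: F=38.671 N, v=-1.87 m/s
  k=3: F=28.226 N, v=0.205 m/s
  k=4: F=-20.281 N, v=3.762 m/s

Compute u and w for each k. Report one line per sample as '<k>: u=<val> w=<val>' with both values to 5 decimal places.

0: u=-19.10871 w=22.17071
1: u=-18.91948 w=19.22006
2: u=31.17352 w=-33.41284
3: u=23.69357 w=-23.44808
4: u=-14.68366 w=19.18865

k=0: b·v=0.717×2.557=1.83337; √(2b)=1.19750; u=(1.83337+(-24.716))/1.19750=-19.10871, w=(1.83337−(-24.716))/1.19750=22.17071
k=1: b·v=0.717×0.251=0.17997; √(2b)=1.19750; u=(0.17997+(-22.836))/1.19750=-18.91948, w=(0.17997−(-22.836))/1.19750=19.22006
k=2: b·v=0.717×(-1.87)=-1.34079; √(2b)=1.19750; u=(-1.34079+38.671)/1.19750=31.17352, w=(-1.34079−38.671)/1.19750=-33.41284
k=3: b·v=0.717×0.205=0.14698; √(2b)=1.19750; u=(0.14698+28.226)/1.19750=23.69357, w=(0.14698−28.226)/1.19750=-23.44808
k=4: b·v=0.717×3.762=2.69735; √(2b)=1.19750; u=(2.69735+(-20.281))/1.19750=-14.68366, w=(2.69735−(-20.281))/1.19750=19.18865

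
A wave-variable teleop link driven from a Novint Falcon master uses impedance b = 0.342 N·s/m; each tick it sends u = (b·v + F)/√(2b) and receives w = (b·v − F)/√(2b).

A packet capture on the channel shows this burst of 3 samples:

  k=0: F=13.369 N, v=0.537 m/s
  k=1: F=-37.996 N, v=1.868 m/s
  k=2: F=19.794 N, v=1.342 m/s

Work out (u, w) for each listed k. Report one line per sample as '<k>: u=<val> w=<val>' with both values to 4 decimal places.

k=0: b·v=0.342×0.537=0.1837; √(2b)=0.8270; u=(0.1837+13.369)/0.8270=16.3869, w=(0.1837−13.369)/0.8270=-15.9428
k=1: b·v=0.342×1.868=0.6389; √(2b)=0.8270; u=(0.6389+(-37.996))/0.8270=-45.1695, w=(0.6389−(-37.996))/0.8270=46.7145
k=2: b·v=0.342×1.342=0.4590; √(2b)=0.8270; u=(0.4590+19.794)/0.8270=24.4884, w=(0.4590−19.794)/0.8270=-23.3785

0: u=16.3869 w=-15.9428
1: u=-45.1695 w=46.7145
2: u=24.4884 w=-23.3785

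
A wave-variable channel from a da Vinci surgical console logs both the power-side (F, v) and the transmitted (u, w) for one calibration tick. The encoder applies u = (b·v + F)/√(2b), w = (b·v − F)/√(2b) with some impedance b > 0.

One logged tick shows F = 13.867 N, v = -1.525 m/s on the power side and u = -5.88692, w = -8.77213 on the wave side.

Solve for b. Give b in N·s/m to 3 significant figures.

b = 46.2 N·s/m

u + w = -14.65905;  u + w = √(2b)·v, so √(2b) = -14.65905/(-1.525) = 9.61249.
b = (√(2b))²/2 = 92.40000/2 = 46.20000.
(Check via u − w = 2F/√(2b): u − w = 2.88521, 2F/√(2b) = 2.88520.)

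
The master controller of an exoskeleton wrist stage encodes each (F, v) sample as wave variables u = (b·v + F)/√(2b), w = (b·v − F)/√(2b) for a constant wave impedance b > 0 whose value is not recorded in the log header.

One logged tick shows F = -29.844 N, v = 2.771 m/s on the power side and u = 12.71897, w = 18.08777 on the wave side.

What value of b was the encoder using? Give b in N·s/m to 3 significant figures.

b = 61.8 N·s/m

u + w = 30.80674;  u + w = √(2b)·v, so √(2b) = 30.80674/2.771 = 11.11755.
b = (√(2b))²/2 = 123.59999/2 = 61.79999.
(Check via u − w = 2F/√(2b): u − w = -5.36880, 2F/√(2b) = -5.36881.)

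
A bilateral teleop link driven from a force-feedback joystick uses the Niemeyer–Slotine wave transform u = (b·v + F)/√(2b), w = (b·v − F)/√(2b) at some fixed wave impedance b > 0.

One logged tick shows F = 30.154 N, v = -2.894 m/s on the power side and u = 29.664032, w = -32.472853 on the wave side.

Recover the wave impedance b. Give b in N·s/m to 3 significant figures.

u + w = -2.808821;  u + w = √(2b)·v, so √(2b) = -2.808821/(-2.894) = 0.970567.
b = (√(2b))²/2 = 0.942000/2 = 0.471000.
(Check via u − w = 2F/√(2b): u − w = 62.136885, 2F/√(2b) = 62.136872.)

b = 0.471 N·s/m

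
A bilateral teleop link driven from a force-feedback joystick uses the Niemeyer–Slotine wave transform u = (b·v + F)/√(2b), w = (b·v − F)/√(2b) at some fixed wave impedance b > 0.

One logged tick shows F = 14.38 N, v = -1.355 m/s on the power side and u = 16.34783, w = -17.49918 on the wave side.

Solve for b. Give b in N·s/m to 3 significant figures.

b = 0.361 N·s/m

u + w = -1.15135;  u + w = √(2b)·v, so √(2b) = -1.15135/(-1.355) = 0.84970.
b = (√(2b))²/2 = 0.72200/2 = 0.36100.
(Check via u − w = 2F/√(2b): u − w = 33.84701, 2F/√(2b) = 33.84705.)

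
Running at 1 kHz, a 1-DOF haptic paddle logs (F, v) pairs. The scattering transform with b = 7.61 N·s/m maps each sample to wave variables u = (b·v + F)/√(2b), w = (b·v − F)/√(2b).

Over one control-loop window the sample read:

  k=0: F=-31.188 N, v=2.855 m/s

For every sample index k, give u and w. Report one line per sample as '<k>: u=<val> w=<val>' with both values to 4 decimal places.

0: u=-2.4252 w=13.5634

k=0: b·v=7.61×2.855=21.7265; √(2b)=3.9013; u=(21.7265+(-31.188))/3.9013=-2.4252, w=(21.7265−(-31.188))/3.9013=13.5634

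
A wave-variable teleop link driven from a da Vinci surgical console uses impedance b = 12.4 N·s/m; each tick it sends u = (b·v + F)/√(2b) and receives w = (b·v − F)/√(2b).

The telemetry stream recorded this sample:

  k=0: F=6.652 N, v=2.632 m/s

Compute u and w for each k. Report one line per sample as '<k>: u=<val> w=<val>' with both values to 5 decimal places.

k=0: b·v=12.4×2.632=32.63680; √(2b)=4.97996; u=(32.63680+6.652)/4.97996=7.88938, w=(32.63680−6.652)/4.97996=5.21787

0: u=7.88938 w=5.21787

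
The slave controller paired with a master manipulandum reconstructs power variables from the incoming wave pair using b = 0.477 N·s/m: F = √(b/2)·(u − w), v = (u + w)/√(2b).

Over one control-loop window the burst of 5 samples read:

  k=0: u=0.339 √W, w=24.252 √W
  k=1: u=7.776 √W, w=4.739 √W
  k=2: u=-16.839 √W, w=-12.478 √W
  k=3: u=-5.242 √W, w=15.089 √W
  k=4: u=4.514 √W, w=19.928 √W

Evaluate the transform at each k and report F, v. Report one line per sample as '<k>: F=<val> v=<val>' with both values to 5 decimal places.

0: F=-11.67826 v=25.17689
1: F=1.48316 v=12.81317
2: F=-2.12976 v=-30.01548
3: F=-9.92894 v=10.08161
4: F=-7.52765 v=25.02434

k=0: u−w=-23.91300, u+w=24.59100; √(b/2)=0.48836, √(2b)=0.97673; F=0.48836×(-23.913)=-11.67826, v=24.59100/0.97673=25.17689
k=1: u−w=3.03700, u+w=12.51500; √(b/2)=0.48836, √(2b)=0.97673; F=0.48836×3.037=1.48316, v=12.51500/0.97673=12.81317
k=2: u−w=-4.36100, u+w=-29.31700; √(b/2)=0.48836, √(2b)=0.97673; F=0.48836×(-4.361)=-2.12976, v=-29.31700/0.97673=-30.01548
k=3: u−w=-20.33100, u+w=9.84700; √(b/2)=0.48836, √(2b)=0.97673; F=0.48836×(-20.331)=-9.92894, v=9.84700/0.97673=10.08161
k=4: u−w=-15.41400, u+w=24.44200; √(b/2)=0.48836, √(2b)=0.97673; F=0.48836×(-15.414)=-7.52765, v=24.44200/0.97673=25.02434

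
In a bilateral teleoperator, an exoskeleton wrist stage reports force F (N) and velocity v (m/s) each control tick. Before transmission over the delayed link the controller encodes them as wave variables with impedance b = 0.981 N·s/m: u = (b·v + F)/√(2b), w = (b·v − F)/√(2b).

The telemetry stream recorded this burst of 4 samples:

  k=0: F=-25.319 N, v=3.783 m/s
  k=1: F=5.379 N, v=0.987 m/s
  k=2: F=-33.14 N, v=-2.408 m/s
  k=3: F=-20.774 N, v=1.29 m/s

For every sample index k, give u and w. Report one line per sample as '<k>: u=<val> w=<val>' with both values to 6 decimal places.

0: u=-15.426329 w=20.725231
1: u=4.531436 w=-3.148932
2: u=-25.345820 w=21.972901
3: u=-13.927546 w=15.734467

k=0: b·v=0.981×3.783=3.711123; √(2b)=1.400714; u=(3.711123+(-25.319))/1.400714=-15.426329, w=(3.711123−(-25.319))/1.400714=20.725231
k=1: b·v=0.981×0.987=0.968247; √(2b)=1.400714; u=(0.968247+5.379)/1.400714=4.531436, w=(0.968247−5.379)/1.400714=-3.148932
k=2: b·v=0.981×(-2.408)=-2.362248; √(2b)=1.400714; u=(-2.362248+(-33.14))/1.400714=-25.345820, w=(-2.362248−(-33.14))/1.400714=21.972901
k=3: b·v=0.981×1.29=1.265490; √(2b)=1.400714; u=(1.265490+(-20.774))/1.400714=-13.927546, w=(1.265490−(-20.774))/1.400714=15.734467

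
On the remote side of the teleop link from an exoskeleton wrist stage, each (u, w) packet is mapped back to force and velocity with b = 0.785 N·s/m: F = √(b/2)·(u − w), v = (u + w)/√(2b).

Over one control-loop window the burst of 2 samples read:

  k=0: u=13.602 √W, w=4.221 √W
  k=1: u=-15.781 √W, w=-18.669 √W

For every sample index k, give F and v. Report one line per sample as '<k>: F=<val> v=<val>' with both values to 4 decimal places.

k=0: u−w=9.3810, u+w=17.8230; √(b/2)=0.6265, √(2b)=1.2530; F=0.6265×9.381=5.8772, v=17.8230/1.2530=14.2243
k=1: u−w=2.8880, u+w=-34.4500; √(b/2)=0.6265, √(2b)=1.2530; F=0.6265×2.888=1.8093, v=-34.4500/1.2530=-27.4941

0: F=5.8772 v=14.2243
1: F=1.8093 v=-27.4941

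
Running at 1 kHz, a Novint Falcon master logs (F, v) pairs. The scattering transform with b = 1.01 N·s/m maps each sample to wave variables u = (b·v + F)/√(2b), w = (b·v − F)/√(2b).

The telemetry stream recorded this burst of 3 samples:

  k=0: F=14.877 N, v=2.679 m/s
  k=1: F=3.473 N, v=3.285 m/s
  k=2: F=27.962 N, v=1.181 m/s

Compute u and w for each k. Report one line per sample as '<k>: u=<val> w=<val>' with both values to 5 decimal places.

k=0: b·v=1.01×2.679=2.70579; √(2b)=1.42127; u=(2.70579+14.877)/1.42127=12.37121, w=(2.70579−14.877)/1.42127=-8.56363
k=1: b·v=1.01×3.285=3.31785; √(2b)=1.42127; u=(3.31785+3.473)/1.42127=4.77803, w=(3.31785−3.473)/1.42127=-0.10916
k=2: b·v=1.01×1.181=1.19281; √(2b)=1.42127; u=(1.19281+27.962)/1.42127=20.51325, w=(1.19281−27.962)/1.42127=-18.83474

0: u=12.37121 w=-8.56363
1: u=4.77803 w=-0.10916
2: u=20.51325 w=-18.83474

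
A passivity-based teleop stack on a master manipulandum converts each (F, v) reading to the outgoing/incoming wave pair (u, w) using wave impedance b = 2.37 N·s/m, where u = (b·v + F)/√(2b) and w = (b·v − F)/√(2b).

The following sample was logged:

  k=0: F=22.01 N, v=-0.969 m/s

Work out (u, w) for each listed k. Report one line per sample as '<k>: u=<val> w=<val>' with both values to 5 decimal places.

k=0: b·v=2.37×(-0.969)=-2.29653; √(2b)=2.17715; u=(-2.29653+22.01)/2.17715=9.05470, w=(-2.29653−22.01)/2.17715=-11.16436

0: u=9.05470 w=-11.16436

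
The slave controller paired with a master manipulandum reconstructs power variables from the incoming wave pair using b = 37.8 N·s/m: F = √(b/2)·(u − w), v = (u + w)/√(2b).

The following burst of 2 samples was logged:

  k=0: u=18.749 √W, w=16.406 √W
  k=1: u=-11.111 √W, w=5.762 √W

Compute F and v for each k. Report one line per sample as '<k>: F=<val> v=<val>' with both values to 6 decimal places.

k=0: u−w=2.343000, u+w=35.155000; √(b/2)=4.347413, √(2b)=8.694826; F=4.347413×2.343=10.185989, v=35.155000/8.694826=4.043209
k=1: u−w=-16.873000, u+w=-5.349000; √(b/2)=4.347413, √(2b)=8.694826; F=4.347413×(-16.873)=-73.353900, v=-5.349000/8.694826=-0.615193

0: F=10.185989 v=4.043209
1: F=-73.353900 v=-0.615193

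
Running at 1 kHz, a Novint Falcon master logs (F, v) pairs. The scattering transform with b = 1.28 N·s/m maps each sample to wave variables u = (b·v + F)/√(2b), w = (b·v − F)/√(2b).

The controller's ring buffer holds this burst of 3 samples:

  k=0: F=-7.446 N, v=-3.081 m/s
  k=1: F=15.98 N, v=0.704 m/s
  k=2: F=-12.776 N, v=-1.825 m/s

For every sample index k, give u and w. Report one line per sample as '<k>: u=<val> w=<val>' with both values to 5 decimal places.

k=0: b·v=1.28×(-3.081)=-3.94368; √(2b)=1.60000; u=(-3.94368+(-7.446))/1.60000=-7.11855, w=(-3.94368−(-7.446))/1.60000=2.18895
k=1: b·v=1.28×0.704=0.90112; √(2b)=1.60000; u=(0.90112+15.98)/1.60000=10.55070, w=(0.90112−15.98)/1.60000=-9.42430
k=2: b·v=1.28×(-1.825)=-2.33600; √(2b)=1.60000; u=(-2.33600+(-12.776))/1.60000=-9.44500, w=(-2.33600−(-12.776))/1.60000=6.52500

0: u=-7.11855 w=2.18895
1: u=10.55070 w=-9.42430
2: u=-9.44500 w=6.52500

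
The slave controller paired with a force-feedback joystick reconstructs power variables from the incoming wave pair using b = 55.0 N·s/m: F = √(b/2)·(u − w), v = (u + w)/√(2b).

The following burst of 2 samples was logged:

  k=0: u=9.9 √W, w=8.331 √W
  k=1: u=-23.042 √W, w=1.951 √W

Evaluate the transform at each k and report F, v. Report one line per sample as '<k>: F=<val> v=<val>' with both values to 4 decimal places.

0: F=8.2279 v=1.7383
1: F=-131.0644 v=-2.0109

k=0: u−w=1.5690, u+w=18.2310; √(b/2)=5.2440, √(2b)=10.4881; F=5.2440×1.569=8.2279, v=18.2310/10.4881=1.7383
k=1: u−w=-24.9930, u+w=-21.0910; √(b/2)=5.2440, √(2b)=10.4881; F=5.2440×(-24.993)=-131.0644, v=-21.0910/10.4881=-2.0109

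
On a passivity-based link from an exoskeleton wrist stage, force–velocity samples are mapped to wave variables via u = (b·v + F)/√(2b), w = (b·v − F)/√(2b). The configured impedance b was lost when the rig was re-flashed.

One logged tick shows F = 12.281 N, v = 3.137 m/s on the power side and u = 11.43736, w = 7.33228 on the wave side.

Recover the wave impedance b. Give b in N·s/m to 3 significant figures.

b = 17.9 N·s/m

u + w = 18.7696;  u + w = √(2b)·v, so √(2b) = 18.7696/3.137 = 5.9833.
b = (√(2b))²/2 = 35.8000/2 = 17.9000.
(Check via u − w = 2F/√(2b): u − w = 4.1051, 2F/√(2b) = 4.1051.)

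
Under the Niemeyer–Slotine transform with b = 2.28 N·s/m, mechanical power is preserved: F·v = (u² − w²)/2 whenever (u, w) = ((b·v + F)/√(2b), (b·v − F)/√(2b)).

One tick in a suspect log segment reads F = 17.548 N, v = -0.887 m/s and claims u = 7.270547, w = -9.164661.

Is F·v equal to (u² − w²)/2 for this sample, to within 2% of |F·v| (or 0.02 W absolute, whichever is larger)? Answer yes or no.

yes

F·v = 17.548×(-0.887) = -15.565076 W.
(u² − w²)/2 = (52.860854 − 83.991011)/2 = -15.565079 W.
|Δ| = 0.000003;  2% of max(1, |F·v|) = 0.311302.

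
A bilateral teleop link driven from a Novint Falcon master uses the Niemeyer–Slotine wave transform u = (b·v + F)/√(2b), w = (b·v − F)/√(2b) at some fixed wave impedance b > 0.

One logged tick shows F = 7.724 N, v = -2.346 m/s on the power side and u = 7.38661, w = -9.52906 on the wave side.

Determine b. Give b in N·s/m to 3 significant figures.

b = 0.417 N·s/m

u + w = -2.14245;  u + w = √(2b)·v, so √(2b) = -2.14245/(-2.346) = 0.91324.
b = (√(2b))²/2 = 0.83400/2 = 0.41700.
(Check via u − w = 2F/√(2b): u − w = 16.91567, 2F/√(2b) = 16.91568.)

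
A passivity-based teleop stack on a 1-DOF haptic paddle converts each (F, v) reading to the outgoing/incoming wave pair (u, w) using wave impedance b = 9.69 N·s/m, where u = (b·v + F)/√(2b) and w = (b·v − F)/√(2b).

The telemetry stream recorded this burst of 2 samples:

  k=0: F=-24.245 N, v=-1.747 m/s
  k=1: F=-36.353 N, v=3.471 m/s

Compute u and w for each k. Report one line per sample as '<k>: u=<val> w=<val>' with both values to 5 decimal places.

0: u=-9.35277 w=1.66200
1: u=-0.61764 w=15.89792

k=0: b·v=9.69×(-1.747)=-16.92843; √(2b)=4.40227; u=(-16.92843+(-24.245))/4.40227=-9.35277, w=(-16.92843−(-24.245))/4.40227=1.66200
k=1: b·v=9.69×3.471=33.63399; √(2b)=4.40227; u=(33.63399+(-36.353))/4.40227=-0.61764, w=(33.63399−(-36.353))/4.40227=15.89792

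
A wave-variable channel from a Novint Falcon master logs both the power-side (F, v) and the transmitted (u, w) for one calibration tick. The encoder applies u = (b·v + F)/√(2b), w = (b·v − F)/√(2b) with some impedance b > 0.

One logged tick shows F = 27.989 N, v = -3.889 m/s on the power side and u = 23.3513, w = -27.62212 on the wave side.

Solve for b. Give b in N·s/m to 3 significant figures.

b = 0.603 N·s/m

u + w = -4.2708;  u + w = √(2b)·v, so √(2b) = -4.2708/(-3.889) = 1.0982.
b = (√(2b))²/2 = 1.2060/2 = 0.6030.
(Check via u − w = 2F/√(2b): u − w = 50.9734, 2F/√(2b) = 50.9735.)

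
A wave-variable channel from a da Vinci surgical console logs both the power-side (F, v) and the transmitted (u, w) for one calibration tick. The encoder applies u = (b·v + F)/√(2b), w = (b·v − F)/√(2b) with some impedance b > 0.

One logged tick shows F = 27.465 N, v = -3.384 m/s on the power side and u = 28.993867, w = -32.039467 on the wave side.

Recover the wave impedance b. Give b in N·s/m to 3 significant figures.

u + w = -3.045600;  u + w = √(2b)·v, so √(2b) = -3.045600/(-3.384) = 0.900000.
b = (√(2b))²/2 = 0.810000/2 = 0.405000.
(Check via u − w = 2F/√(2b): u − w = 61.033334, 2F/√(2b) = 61.033333.)

b = 0.405 N·s/m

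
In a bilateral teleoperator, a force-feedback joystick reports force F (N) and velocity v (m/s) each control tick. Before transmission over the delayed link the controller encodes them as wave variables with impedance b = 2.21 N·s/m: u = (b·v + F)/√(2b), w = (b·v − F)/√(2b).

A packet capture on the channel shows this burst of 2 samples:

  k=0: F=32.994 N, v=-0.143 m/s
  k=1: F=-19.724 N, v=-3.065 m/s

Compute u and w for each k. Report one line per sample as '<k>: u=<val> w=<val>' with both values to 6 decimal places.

0: u=15.543325 w=-15.843966
1: u=-12.603647 w=6.159853

k=0: b·v=2.21×(-0.143)=-0.316030; √(2b)=2.102380; u=(-0.316030+32.994)/2.102380=15.543325, w=(-0.316030−32.994)/2.102380=-15.843966
k=1: b·v=2.21×(-3.065)=-6.773650; √(2b)=2.102380; u=(-6.773650+(-19.724))/2.102380=-12.603647, w=(-6.773650−(-19.724))/2.102380=6.159853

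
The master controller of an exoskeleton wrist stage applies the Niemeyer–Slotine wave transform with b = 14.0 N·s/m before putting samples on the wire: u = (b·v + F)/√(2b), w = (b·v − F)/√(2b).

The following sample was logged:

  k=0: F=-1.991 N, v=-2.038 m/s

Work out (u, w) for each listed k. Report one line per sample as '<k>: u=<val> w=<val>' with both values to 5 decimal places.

k=0: b·v=14.0×(-2.038)=-28.53200; √(2b)=5.29150; u=(-28.53200+(-1.991))/5.29150=-5.76830, w=(-28.53200−(-1.991))/5.29150=-5.01578

0: u=-5.76830 w=-5.01578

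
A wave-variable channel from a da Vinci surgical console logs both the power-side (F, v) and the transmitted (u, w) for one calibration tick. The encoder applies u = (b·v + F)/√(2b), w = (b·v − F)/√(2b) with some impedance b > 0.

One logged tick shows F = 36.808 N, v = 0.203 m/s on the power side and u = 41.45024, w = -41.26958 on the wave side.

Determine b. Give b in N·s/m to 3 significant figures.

b = 0.396 N·s/m

u + w = 0.1807;  u + w = √(2b)·v, so √(2b) = 0.1807/0.203 = 0.8900.
b = (√(2b))²/2 = 0.7920/2 = 0.3960.
(Check via u − w = 2F/√(2b): u − w = 82.7198, 2F/√(2b) = 82.7192.)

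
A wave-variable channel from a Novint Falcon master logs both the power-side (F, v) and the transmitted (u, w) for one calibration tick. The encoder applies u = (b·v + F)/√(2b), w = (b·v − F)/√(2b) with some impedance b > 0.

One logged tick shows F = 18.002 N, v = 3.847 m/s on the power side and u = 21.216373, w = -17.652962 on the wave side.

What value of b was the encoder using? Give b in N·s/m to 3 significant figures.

b = 0.429 N·s/m

u + w = 3.563411;  u + w = √(2b)·v, so √(2b) = 3.563411/3.847 = 0.926283.
b = (√(2b))²/2 = 0.858000/2 = 0.429000.
(Check via u − w = 2F/√(2b): u − w = 38.869335, 2F/√(2b) = 38.869327.)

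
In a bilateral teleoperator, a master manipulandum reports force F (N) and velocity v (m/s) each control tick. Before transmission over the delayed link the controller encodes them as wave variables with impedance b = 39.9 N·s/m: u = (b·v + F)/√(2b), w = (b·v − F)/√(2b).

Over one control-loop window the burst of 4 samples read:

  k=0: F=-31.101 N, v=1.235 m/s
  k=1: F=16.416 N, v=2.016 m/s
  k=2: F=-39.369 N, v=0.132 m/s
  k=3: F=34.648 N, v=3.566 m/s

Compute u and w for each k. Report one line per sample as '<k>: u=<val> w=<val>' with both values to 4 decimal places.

0: u=2.0346 w=8.9977
1: u=10.8422 w=7.1669
2: u=-3.8175 w=4.9967
3: u=19.8063 w=12.0491

k=0: b·v=39.9×1.235=49.2765; √(2b)=8.9331; u=(49.2765+(-31.101))/8.9331=2.0346, w=(49.2765−(-31.101))/8.9331=8.9977
k=1: b·v=39.9×2.016=80.4384; √(2b)=8.9331; u=(80.4384+16.416)/8.9331=10.8422, w=(80.4384−16.416)/8.9331=7.1669
k=2: b·v=39.9×0.132=5.2668; √(2b)=8.9331; u=(5.2668+(-39.369))/8.9331=-3.8175, w=(5.2668−(-39.369))/8.9331=4.9967
k=3: b·v=39.9×3.566=142.2834; √(2b)=8.9331; u=(142.2834+34.648)/8.9331=19.8063, w=(142.2834−34.648)/8.9331=12.0491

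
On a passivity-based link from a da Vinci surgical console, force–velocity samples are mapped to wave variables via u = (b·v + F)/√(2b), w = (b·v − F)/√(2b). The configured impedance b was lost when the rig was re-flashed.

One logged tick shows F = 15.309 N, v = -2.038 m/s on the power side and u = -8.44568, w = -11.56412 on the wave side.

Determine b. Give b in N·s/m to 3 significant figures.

u + w = -20.0098;  u + w = √(2b)·v, so √(2b) = -20.0098/(-2.038) = 9.8184.
b = (√(2b))²/2 = 96.4000/2 = 48.2000.
(Check via u − w = 2F/√(2b): u − w = 3.1184, 2F/√(2b) = 3.1184.)

b = 48.2 N·s/m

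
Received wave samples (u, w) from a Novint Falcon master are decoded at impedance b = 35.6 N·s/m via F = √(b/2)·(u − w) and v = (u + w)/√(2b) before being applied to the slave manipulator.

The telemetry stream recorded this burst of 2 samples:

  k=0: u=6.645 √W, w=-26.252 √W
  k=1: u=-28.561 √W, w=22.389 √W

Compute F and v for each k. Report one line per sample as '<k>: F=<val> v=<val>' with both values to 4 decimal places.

0: F=138.7926 v=-2.3237
1: F=-214.9583 v=-0.7315

k=0: u−w=32.8970, u+w=-19.6070; √(b/2)=4.2190, √(2b)=8.4380; F=4.2190×32.897=138.7926, v=-19.6070/8.4380=-2.3237
k=1: u−w=-50.9500, u+w=-6.1720; √(b/2)=4.2190, √(2b)=8.4380; F=4.2190×(-50.95)=-214.9583, v=-6.1720/8.4380=-0.7315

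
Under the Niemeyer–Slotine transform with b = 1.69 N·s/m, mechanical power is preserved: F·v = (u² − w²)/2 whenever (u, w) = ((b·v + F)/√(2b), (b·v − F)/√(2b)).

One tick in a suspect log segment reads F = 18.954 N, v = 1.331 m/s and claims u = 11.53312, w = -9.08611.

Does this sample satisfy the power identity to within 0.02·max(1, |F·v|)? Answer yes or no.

yes

F·v = 18.954×1.331 = 25.2278 W.
(u² − w²)/2 = (133.0129 − 82.5574)/2 = 25.2277 W.
|Δ| = 0.0000;  2% of max(1, |F·v|) = 0.5046.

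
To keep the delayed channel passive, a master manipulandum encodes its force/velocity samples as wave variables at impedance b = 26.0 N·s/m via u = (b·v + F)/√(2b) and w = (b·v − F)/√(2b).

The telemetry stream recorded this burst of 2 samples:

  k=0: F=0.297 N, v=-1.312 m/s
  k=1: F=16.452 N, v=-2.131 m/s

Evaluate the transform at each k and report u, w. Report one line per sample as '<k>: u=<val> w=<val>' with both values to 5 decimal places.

k=0: b·v=26.0×(-1.312)=-34.11200; √(2b)=7.21110; u=(-34.11200+0.297)/7.21110=-4.68930, w=(-34.11200−0.297)/7.21110=-4.77167
k=1: b·v=26.0×(-2.131)=-55.40600; √(2b)=7.21110; u=(-55.40600+16.452)/7.21110=-5.40195, w=(-55.40600−16.452)/7.21110=-9.96491

0: u=-4.68930 w=-4.77167
1: u=-5.40195 w=-9.96491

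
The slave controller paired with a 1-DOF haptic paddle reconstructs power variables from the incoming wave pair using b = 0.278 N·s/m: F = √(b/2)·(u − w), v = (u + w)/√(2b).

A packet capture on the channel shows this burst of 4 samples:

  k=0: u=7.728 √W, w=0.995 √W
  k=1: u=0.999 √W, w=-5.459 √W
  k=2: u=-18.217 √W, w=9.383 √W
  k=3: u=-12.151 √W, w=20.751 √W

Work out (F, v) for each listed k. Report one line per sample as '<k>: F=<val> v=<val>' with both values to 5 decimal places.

k=0: u−w=6.73300, u+w=8.72300; √(b/2)=0.37283, √(2b)=0.74565; F=0.37283×6.733=2.51024, v=8.72300/0.74565=11.69845
k=1: u−w=6.45800, u+w=-4.46000; √(b/2)=0.37283, √(2b)=0.74565; F=0.37283×6.458=2.40772, v=-4.46000/0.74565=-5.98133
k=2: u−w=-27.60000, u+w=-8.83400; √(b/2)=0.37283, √(2b)=0.74565; F=0.37283×(-27.6)=-10.29003, v=-8.83400/0.74565=-11.84732
k=3: u−w=-32.90200, u+w=8.60000; √(b/2)=0.37283, √(2b)=0.74565; F=0.37283×(-32.902)=-12.26676, v=8.60000/0.74565=11.53350

0: F=2.51024 v=11.69845
1: F=2.40772 v=-5.98133
2: F=-10.29003 v=-11.84732
3: F=-12.26676 v=11.53350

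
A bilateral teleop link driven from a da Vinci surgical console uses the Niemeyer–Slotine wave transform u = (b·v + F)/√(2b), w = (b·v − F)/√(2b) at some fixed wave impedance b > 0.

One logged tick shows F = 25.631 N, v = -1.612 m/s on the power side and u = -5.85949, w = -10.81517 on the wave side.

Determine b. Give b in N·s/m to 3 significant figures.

u + w = -16.67466;  u + w = √(2b)·v, so √(2b) = -16.67466/(-1.612) = 10.34408.
b = (√(2b))²/2 = 107.00003/2 = 53.50002.
(Check via u − w = 2F/√(2b): u − w = 4.95568, 2F/√(2b) = 4.95568.)

b = 53.5 N·s/m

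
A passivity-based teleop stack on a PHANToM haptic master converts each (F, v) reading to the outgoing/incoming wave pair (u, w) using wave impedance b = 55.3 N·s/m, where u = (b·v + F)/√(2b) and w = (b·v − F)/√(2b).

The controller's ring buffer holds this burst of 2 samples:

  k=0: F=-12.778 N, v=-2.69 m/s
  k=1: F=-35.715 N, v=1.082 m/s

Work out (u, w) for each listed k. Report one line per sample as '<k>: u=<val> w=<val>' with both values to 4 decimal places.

0: u=-15.3599 w=-12.9299
1: u=2.2935 w=9.0856

k=0: b·v=55.3×(-2.69)=-148.7570; √(2b)=10.5167; u=(-148.7570+(-12.778))/10.5167=-15.3599, w=(-148.7570−(-12.778))/10.5167=-12.9299
k=1: b·v=55.3×1.082=59.8346; √(2b)=10.5167; u=(59.8346+(-35.715))/10.5167=2.2935, w=(59.8346−(-35.715))/10.5167=9.0856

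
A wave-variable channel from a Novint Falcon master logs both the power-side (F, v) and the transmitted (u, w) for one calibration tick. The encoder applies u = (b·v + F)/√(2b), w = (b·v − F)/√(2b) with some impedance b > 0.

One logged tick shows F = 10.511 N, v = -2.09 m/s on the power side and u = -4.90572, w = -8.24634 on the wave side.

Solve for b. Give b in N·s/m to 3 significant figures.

u + w = -13.15206;  u + w = √(2b)·v, so √(2b) = -13.15206/(-2.09) = 6.29285.
b = (√(2b))²/2 = 39.59998/2 = 19.79999.
(Check via u − w = 2F/√(2b): u − w = 3.34062, 2F/√(2b) = 3.34062.)

b = 19.8 N·s/m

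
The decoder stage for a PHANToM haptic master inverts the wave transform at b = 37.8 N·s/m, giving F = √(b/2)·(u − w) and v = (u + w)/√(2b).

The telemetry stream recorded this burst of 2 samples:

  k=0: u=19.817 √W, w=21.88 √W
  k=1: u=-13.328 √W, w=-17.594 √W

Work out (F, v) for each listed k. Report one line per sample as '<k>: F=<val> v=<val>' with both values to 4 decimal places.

0: F=-8.9687 v=4.7956
1: F=18.5461 v=-3.5564

k=0: u−w=-2.0630, u+w=41.6970; √(b/2)=4.3474, √(2b)=8.6948; F=4.3474×(-2.063)=-8.9687, v=41.6970/8.6948=4.7956
k=1: u−w=4.2660, u+w=-30.9220; √(b/2)=4.3474, √(2b)=8.6948; F=4.3474×4.266=18.5461, v=-30.9220/8.6948=-3.5564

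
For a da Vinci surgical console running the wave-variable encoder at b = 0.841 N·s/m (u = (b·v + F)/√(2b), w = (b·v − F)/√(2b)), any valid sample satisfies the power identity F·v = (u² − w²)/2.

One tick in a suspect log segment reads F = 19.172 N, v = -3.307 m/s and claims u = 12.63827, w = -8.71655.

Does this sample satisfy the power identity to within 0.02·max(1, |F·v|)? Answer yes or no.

no

F·v = 19.172×(-3.307) = -63.4018 W.
(u² − w²)/2 = (159.7259 − 75.9782)/2 = 41.8738 W.
|Δ| = 105.2756;  2% of max(1, |F·v|) = 1.2680.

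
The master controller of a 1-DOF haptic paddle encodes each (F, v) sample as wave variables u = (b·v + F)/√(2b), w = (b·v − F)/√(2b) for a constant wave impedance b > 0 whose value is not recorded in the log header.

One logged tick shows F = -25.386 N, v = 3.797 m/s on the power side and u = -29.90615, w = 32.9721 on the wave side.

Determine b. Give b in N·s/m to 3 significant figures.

b = 0.326 N·s/m

u + w = 3.06595;  u + w = √(2b)·v, so √(2b) = 3.06595/3.797 = 0.80747.
b = (√(2b))²/2 = 0.65200/2 = 0.32600.
(Check via u − w = 2F/√(2b): u − w = -62.87825, 2F/√(2b) = -62.87816.)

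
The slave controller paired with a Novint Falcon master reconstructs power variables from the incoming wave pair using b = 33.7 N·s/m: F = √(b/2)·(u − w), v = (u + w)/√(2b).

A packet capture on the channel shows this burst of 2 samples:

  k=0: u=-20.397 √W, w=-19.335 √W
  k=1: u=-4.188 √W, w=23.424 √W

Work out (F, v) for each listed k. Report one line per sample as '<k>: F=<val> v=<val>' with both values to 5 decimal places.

k=0: u−w=-1.06200, u+w=-39.73200; √(b/2)=4.10488, √(2b)=8.20975; F=4.10488×(-1.062)=-4.35938, v=-39.73200/8.20975=-4.83961
k=1: u−w=-27.61200, u+w=19.23600; √(b/2)=4.10488, √(2b)=8.20975; F=4.10488×(-27.612)=-113.34381, v=19.23600/8.20975=2.34307

0: F=-4.35938 v=-4.83961
1: F=-113.34381 v=2.34307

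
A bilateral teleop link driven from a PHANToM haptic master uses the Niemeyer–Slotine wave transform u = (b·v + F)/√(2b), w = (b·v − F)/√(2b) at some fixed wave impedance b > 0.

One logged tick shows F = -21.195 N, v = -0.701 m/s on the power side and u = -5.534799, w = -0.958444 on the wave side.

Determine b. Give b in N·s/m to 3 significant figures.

b = 42.9 N·s/m

u + w = -6.493243;  u + w = √(2b)·v, so √(2b) = -6.493243/(-0.701) = 9.262829.
b = (√(2b))²/2 = 85.799998/2 = 42.899999.
(Check via u − w = 2F/√(2b): u − w = -4.576355, 2F/√(2b) = -4.576356.)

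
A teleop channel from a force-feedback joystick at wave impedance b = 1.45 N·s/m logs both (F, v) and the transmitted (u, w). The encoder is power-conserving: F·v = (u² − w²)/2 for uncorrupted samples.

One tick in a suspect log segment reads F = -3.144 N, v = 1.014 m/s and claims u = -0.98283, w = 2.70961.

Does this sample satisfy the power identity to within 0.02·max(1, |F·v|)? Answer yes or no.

yes

F·v = (-3.144)×1.014 = -3.1880 W.
(u² − w²)/2 = (0.9660 − 7.3420)/2 = -3.1880 W.
|Δ| = 0.0000;  2% of max(1, |F·v|) = 0.0638.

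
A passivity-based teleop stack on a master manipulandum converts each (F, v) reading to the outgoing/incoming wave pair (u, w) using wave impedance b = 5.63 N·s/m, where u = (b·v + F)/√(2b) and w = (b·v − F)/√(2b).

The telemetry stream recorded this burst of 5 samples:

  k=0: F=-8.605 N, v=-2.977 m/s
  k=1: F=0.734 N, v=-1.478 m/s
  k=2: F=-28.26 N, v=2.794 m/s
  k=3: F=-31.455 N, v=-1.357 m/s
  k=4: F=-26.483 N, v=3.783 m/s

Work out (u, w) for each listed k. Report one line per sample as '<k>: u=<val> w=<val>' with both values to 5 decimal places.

0: u=-7.55918 w=-2.43042
1: u=-2.26104 w=-2.69852
2: u=-3.73400 w=13.10952
3: u=-11.65067 w=7.09713
4: u=-1.54510 w=14.23930

k=0: b·v=5.63×(-2.977)=-16.76051; √(2b)=3.35559; u=(-16.76051+(-8.605))/3.35559=-7.55918, w=(-16.76051−(-8.605))/3.35559=-2.43042
k=1: b·v=5.63×(-1.478)=-8.32114; √(2b)=3.35559; u=(-8.32114+0.734)/3.35559=-2.26104, w=(-8.32114−0.734)/3.35559=-2.69852
k=2: b·v=5.63×2.794=15.73022; √(2b)=3.35559; u=(15.73022+(-28.26))/3.35559=-3.73400, w=(15.73022−(-28.26))/3.35559=13.10952
k=3: b·v=5.63×(-1.357)=-7.63991; √(2b)=3.35559; u=(-7.63991+(-31.455))/3.35559=-11.65067, w=(-7.63991−(-31.455))/3.35559=7.09713
k=4: b·v=5.63×3.783=21.29829; √(2b)=3.35559; u=(21.29829+(-26.483))/3.35559=-1.54510, w=(21.29829−(-26.483))/3.35559=14.23930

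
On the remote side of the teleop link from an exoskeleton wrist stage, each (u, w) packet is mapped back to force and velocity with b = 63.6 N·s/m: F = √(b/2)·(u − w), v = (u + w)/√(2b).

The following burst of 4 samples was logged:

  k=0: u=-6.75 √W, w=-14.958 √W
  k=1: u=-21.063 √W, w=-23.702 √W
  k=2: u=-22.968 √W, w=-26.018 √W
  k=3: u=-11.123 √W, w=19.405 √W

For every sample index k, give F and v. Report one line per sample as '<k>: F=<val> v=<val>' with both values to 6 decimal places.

k=0: u−w=8.208000, u+w=-21.708000; √(b/2)=5.639149, √(2b)=11.278298; F=5.639149×8.208=46.286134, v=-21.708000/11.278298=-1.924759
k=1: u−w=2.639000, u+w=-44.765000; √(b/2)=5.639149, √(2b)=11.278298; F=5.639149×2.639=14.881714, v=-44.765000/11.278298=-3.969127
k=2: u−w=3.050000, u+w=-48.986000; √(b/2)=5.639149, √(2b)=11.278298; F=5.639149×3.05=17.199404, v=-48.986000/11.278298=-4.343386
k=3: u−w=-30.528000, u+w=8.282000; √(b/2)=5.639149, √(2b)=11.278298; F=5.639149×(-30.528)=-172.151937, v=8.282000/11.278298=0.734331

0: F=46.286134 v=-1.924759
1: F=14.881714 v=-3.969127
2: F=17.199404 v=-4.343386
3: F=-172.151937 v=0.734331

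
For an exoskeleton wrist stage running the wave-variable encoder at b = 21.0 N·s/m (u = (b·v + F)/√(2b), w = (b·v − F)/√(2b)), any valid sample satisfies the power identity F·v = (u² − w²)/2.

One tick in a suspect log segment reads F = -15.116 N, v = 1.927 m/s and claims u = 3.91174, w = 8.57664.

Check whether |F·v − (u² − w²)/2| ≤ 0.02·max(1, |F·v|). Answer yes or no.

yes

F·v = (-15.116)×1.927 = -29.1285 W.
(u² − w²)/2 = (15.3017 − 73.5588)/2 = -29.1285 W.
|Δ| = 0.0000;  2% of max(1, |F·v|) = 0.5826.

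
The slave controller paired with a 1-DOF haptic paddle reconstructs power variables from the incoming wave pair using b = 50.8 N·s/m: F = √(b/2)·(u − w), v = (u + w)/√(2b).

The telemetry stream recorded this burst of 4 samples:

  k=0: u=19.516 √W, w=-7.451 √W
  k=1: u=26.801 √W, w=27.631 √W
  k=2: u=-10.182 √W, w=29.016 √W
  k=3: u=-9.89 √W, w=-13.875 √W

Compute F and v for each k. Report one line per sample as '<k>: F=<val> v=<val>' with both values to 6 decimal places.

k=0: u−w=26.967000, u+w=12.065000; √(b/2)=5.039841, √(2b)=10.079683; F=5.039841×26.967=135.909399, v=12.065000/10.079683=1.196962
k=1: u−w=-0.830000, u+w=54.432000; √(b/2)=5.039841, √(2b)=10.079683; F=5.039841×(-0.83)=-4.183068, v=54.432000/10.079683=5.400170
k=2: u−w=-39.198000, u+w=18.834000; √(b/2)=5.039841, √(2b)=10.079683; F=5.039841×(-39.198)=-197.551698, v=18.834000/10.079683=1.868511
k=3: u−w=3.985000, u+w=-23.765000; √(b/2)=5.039841, √(2b)=10.079683; F=5.039841×3.985=20.083767, v=-23.765000/10.079683=-2.357713

0: F=135.909399 v=1.196962
1: F=-4.183068 v=5.400170
2: F=-197.551698 v=1.868511
3: F=20.083767 v=-2.357713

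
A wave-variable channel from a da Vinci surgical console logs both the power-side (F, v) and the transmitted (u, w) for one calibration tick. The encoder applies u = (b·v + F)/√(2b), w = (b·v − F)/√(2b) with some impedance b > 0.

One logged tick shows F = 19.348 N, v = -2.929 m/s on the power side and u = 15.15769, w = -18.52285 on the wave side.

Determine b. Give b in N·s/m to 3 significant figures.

b = 0.66 N·s/m

u + w = -3.3652;  u + w = √(2b)·v, so √(2b) = -3.3652/(-2.929) = 1.1489.
b = (√(2b))²/2 = 1.3200/2 = 0.6600.
(Check via u − w = 2F/√(2b): u − w = 33.6805, 2F/√(2b) = 33.6806.)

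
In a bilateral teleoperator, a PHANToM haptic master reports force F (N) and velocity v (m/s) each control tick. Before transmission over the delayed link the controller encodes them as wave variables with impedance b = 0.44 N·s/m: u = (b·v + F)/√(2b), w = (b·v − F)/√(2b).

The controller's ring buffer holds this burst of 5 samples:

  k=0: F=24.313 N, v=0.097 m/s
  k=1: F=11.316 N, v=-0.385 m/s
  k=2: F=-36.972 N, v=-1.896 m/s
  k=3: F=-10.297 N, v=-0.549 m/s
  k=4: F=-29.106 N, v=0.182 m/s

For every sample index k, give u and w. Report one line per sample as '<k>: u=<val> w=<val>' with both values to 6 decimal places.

0: u=25.963242 w=-25.872248
1: u=11.882316 w=-12.243478
2: u=-40.301587 w=38.522982
3: u=-11.234143 w=10.719135
4: u=-30.941735 w=31.112466

k=0: b·v=0.44×0.097=0.042680; √(2b)=0.938083; u=(0.042680+24.313)/0.938083=25.963242, w=(0.042680−24.313)/0.938083=-25.872248
k=1: b·v=0.44×(-0.385)=-0.169400; √(2b)=0.938083; u=(-0.169400+11.316)/0.938083=11.882316, w=(-0.169400−11.316)/0.938083=-12.243478
k=2: b·v=0.44×(-1.896)=-0.834240; √(2b)=0.938083; u=(-0.834240+(-36.972))/0.938083=-40.301587, w=(-0.834240−(-36.972))/0.938083=38.522982
k=3: b·v=0.44×(-0.549)=-0.241560; √(2b)=0.938083; u=(-0.241560+(-10.297))/0.938083=-11.234143, w=(-0.241560−(-10.297))/0.938083=10.719135
k=4: b·v=0.44×0.182=0.080080; √(2b)=0.938083; u=(0.080080+(-29.106))/0.938083=-30.941735, w=(0.080080−(-29.106))/0.938083=31.112466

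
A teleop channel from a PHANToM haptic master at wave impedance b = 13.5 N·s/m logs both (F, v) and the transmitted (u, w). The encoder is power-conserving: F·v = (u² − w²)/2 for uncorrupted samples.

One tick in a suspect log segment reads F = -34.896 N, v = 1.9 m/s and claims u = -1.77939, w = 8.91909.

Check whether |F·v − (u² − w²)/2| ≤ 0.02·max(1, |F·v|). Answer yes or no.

F·v = (-34.896)×1.9 = -66.30240 W.
(u² − w²)/2 = (3.16623 − 79.55017)/2 = -38.19197 W.
|Δ| = 28.11043;  2% of max(1, |F·v|) = 1.32605.

no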